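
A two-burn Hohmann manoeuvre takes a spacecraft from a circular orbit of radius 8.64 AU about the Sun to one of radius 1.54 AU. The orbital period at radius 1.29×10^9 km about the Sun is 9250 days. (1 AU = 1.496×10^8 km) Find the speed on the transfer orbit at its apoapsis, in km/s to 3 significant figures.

From Kepler's third law T² = 4π²r³/μ at r = 1.29×10^9 km, T = 9250 days = 9250 × 86400 s = 7.992×10^8 s: μ = 4π²r³/T² = 1.32684×10^11 km³/s².
In km: r₁ = 8.64 × 1.496×10^8 = 1.292544×10^9 km; r₂ = 1.54 × 1.496×10^8 = 2.30384×10^8 km.
Semi-major axis of the transfer orbit: a_t = (1.292544×10^9 + 2.30384×10^8)/2 = 7.61464×10^8 km.
The apoapsis of the transfer ellipse is at r = 1.292544×10^9 km.
Vis-viva: v = √[μ(2/r − 1/a_t)] = √[1.32684×10^11 × (2/1.292544×10^9 − 1/7.61464×10^8)] = 5.573 km/s.

v = 5.57 km/s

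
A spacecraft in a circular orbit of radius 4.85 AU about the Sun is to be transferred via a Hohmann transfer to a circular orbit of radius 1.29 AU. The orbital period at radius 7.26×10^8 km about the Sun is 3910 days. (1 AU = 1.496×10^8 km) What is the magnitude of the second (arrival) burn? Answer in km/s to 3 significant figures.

Δv₂ = 6.73 km/s

From Kepler's third law T² = 4π²r³/μ at r = 7.26×10^8 km, T = 3910 days = 3910 × 86400 s = 3.37824×10^8 s: μ = 4π²r³/T² = 1.32370×10^11 km³/s².
In km: r₁ = 4.85 × 1.496×10^8 = 7.2556×10^8 km; r₂ = 1.29 × 1.496×10^8 = 1.92984×10^8 km.
Transfer-ellipse semi-major axis a_t = (r₁ + r₂)/2 = (7.2556×10^8 + 1.92984×10^8)/2 = 4.59272×10^8 km.
Circular speed at r = 1.92984×10^8 km: v_c = √(μ/r) = 26.190 km/s.
Transfer-orbit speed at the same r (vis-viva, a = a_t): v_t = √[μ(2/r − 1/a_t)] = 32.918 km/s.
Δv₂ = |v_t − v_c| = |32.918 − 26.190| = 6.728 km/s.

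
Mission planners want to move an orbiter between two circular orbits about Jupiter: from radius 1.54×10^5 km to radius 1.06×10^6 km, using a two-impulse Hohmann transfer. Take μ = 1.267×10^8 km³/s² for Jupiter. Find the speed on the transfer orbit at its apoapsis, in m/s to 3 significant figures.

v = 5510 m/s

Semi-major axis of the transfer orbit: a_t = (1.540×10^5 + 1.060×10^6)/2 = 6.070×10^5 km.
The apoapsis of the transfer ellipse is at r = 1.060×10^6 km.
Applying v² = μ(2/r − 1/a_t): v = 5.507 km/s.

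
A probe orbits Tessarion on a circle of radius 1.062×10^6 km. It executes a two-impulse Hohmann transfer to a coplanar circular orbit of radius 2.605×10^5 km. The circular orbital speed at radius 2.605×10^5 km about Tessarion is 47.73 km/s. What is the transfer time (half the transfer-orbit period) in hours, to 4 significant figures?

t = 19.26 hours

From the circular-orbit relation v² = μ/r at r = 2.605×10^5 km: μ = v²r = (47.73)² × 2.605×10^5 = 5.93459×10^8 km³/s².
The Hohmann ellipse has a_t = (r₁ + r₂)/2 = 6.6125×10^5 km.
Half the transfer-orbit period gives t = π√(a_t³/μ) = 69340 s.
Converting: 69340 s ÷ 3600 s/hour = 19.26 hours.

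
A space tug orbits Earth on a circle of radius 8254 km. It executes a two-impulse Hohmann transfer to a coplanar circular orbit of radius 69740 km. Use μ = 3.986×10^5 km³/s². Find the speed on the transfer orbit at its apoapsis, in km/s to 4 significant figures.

v = 1.100 km/s

The Hohmann ellipse has a_t = (r₁ + r₂)/2 = 38997 km.
The apoapsis of the transfer ellipse is at r = 69740 km.
Applying v² = μ(2/r − 1/a_t): v = 1.100 km/s.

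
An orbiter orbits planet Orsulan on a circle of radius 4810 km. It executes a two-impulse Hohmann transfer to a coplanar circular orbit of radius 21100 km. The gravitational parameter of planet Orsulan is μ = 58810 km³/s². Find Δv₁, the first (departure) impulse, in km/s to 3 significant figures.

Semi-major axis of the transfer orbit: a_t = (4810 + 21100)/2 = 12955 km.
On the circular orbit at r = 4810 km, v_c = √(μ/r) = 3.4967 km/s.
Transfer-orbit speed at the same r (vis-viva, a = a_t): v_t = √[μ(2/r − 1/a_t)] = 4.4625 km/s.
Δv₁ = |v_t − v_c| = |4.4625 − 3.4967| = 0.9658 km/s.

Δv₁ = 0.966 km/s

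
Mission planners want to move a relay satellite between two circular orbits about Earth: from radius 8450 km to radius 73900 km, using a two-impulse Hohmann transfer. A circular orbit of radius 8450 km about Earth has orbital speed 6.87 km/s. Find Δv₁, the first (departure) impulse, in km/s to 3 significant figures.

From the circular-orbit relation v² = μ/r at r = 8450 km: μ = v²r = (6.87)² × 8450 = 3.98814×10^5 km³/s².
Semi-major axis of the transfer orbit: a_t = (8450 + 73900)/2 = 41175 km.
Circular speed at r = 8450 km: v_c = √(μ/r) = 6.870 km/s.
Transfer-orbit speed at the same r (vis-viva, a = a_t): v_t = √[μ(2/r − 1/a_t)] = 9.204 km/s.
Δv₁ = |v_t − v_c| = |9.204 − 6.870| = 2.334 km/s.

Δv₁ = 2.33 km/s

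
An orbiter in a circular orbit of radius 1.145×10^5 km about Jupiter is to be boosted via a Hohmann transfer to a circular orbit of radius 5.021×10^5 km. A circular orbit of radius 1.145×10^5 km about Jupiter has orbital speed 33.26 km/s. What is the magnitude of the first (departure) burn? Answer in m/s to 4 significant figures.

From the circular-orbit relation v² = μ/r at r = 1.145×10^5 km: μ = v²r = (33.26)² × 1.145×10^5 = 1.26663×10^8 km³/s².
Transfer-ellipse semi-major axis a_t = (r₁ + r₂)/2 = (1.145×10^5 + 5.021×10^5)/2 = 3.083×10^5 km.
Circular speed at r = 1.145×10^5 km: v_c = √(μ/r) = 33.260 km/s.
Vis-viva on the transfer ellipse at r = 1.145×10^5 km gives v_t = √[μ(2/r − 1/a_t)] = 42.445 km/s.
Δv₁ = |v_t − v_c| = |42.445 − 33.260| = 9.185 km/s.

Δv₁ = 9185 m/s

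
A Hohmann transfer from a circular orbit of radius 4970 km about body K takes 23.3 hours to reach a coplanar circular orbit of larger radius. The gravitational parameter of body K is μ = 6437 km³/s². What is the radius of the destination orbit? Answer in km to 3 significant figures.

r₂ = 28300 km

Transfer time t = 23.3 hours = 83880 s, and t = π√(a_t³/μ).
So a_t = (μ t²/π²)^(1/3) = (6437 × (83880)² / π²)^(1/3) = 16618 km.
Since a_t = (r₁ + r₂)/2, r₂ = 2a_t − r₁ = 2×16618 − 4970 = 28266 km.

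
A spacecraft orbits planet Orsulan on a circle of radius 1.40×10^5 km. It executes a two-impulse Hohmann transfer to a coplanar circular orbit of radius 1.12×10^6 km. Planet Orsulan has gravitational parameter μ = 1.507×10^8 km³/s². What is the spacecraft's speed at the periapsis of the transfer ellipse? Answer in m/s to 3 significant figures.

v = 43700 m/s

The Hohmann ellipse has a_t = (r₁ + r₂)/2 = 6.300×10^5 km.
At periapsis, r = 1.400×10^5 km.
From the vis-viva equation, v = √[μ(2/r − 1/a_t)] = 43.75 km/s.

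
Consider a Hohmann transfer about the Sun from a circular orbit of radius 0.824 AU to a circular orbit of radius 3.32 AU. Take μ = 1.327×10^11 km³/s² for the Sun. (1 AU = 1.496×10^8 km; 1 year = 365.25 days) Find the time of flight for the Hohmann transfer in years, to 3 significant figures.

In km: r₁ = 0.824 × 1.496×10^8 = 1.232704×10^8 km; r₂ = 3.32 × 1.496×10^8 = 4.96672×10^8 km.
The Hohmann ellipse has a_t = (r₁ + r₂)/2 = 3.099712×10^8 km.
Half the transfer-orbit period gives t = π√(a_t³/μ) = 4.706×10^7 s.
Converting: 4.706×10^7 s ÷ 3.15576×10^7 s/year (365.25 × 86400) = 1.49 years.

t = 1.49 years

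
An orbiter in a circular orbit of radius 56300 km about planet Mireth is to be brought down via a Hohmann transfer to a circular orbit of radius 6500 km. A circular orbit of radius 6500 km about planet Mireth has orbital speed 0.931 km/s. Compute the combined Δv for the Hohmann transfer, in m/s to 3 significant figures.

Δv = 488 m/s

From the circular-orbit relation v² = μ/r at r = 6500 km: μ = v²r = (0.931)² × 6500 = 5633.95 km³/s².
Transfer-ellipse semi-major axis a_t = (r₁ + r₂)/2 = (56300 + 6500)/2 = 31400 km.
Circular speed at r₁: v₁ = √(μ/r₁) = √(5633.95/56300) = 0.3163 km/s.
Transfer-orbit speed at r₁ (vis-viva): v_a = √[μ(2/r₁ − 1/a_t)] = 0.1439 km/s.
First burn Δv₁ = |v_a − v₁| = 0.1724 km/s.
Circular speed at r₂: v₂ = √(μ/r₂) = 0.93100 km/s.
Transfer-orbit speed at r₂: v_p = √[μ(2/r₂ − 1/a_t)] = 1.2466 km/s.
Second burn Δv₂ = |v₂ − v_p| = 0.3156 km/s.
Δv = Δv₁ + Δv₂ = 0.1724 + 0.3156 = 0.4880 km/s.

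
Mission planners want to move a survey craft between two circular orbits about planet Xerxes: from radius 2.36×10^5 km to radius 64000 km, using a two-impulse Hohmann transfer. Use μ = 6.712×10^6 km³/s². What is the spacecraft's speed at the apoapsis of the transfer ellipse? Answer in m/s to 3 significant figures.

v = 3480 m/s

Transfer-ellipse semi-major axis a_t = (r₁ + r₂)/2 = (2.360×10^5 + 64000)/2 = 1.500×10^5 km.
The apoapsis of the transfer ellipse is at r = 2.360×10^5 km.
Applying v² = μ(2/r − 1/a_t): v = 3.483 km/s.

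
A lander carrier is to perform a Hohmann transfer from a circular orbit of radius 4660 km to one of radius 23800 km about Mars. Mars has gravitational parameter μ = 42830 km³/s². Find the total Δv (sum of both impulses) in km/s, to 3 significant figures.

The Hohmann ellipse has a_t = (r₁ + r₂)/2 = 14230 km.
Circular speed at r₁: v₁ = √(μ/r₁) = √(42830/4660) = 3.03166 km/s.
Transfer-orbit speed at r₁ (vis-viva): v_p = √[μ(2/r₁ − 1/a_t)] = 3.92073 km/s.
First burn Δv₁ = |v_p − v₁| = 0.8891 km/s.
Circular speed at r₂: v₂ = √(μ/r₂) = 1.3415 km/s.
Transfer-orbit speed at r₂: v_a = √[μ(2/r₂ − 1/a_t)] = 0.76767 km/s.
Second burn Δv₂ = |v₂ − v_a| = 0.5738 km/s.
Total Δv = Δv₁ + Δv₂ = 1.463 km/s.

Δv = 1.46 km/s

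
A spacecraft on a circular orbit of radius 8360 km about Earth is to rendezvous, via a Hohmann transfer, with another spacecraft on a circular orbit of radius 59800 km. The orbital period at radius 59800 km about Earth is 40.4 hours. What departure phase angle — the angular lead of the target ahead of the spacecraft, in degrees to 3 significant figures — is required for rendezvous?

φ = 103°

From Kepler's third law T² = 4π²r³/μ at r = 59800 km, T = 40.4 hours = 40.4 × 3600 s = 1.4544×10^5 s: μ = 4π²r³/T² = 3.99113×10^5 km³/s².
Semi-major axis of the transfer orbit: a_t = (8360 + 59800)/2 = 34080 km.
The half-period of the transfer ellipse is t = π√(a_t³/μ) = 31286 s.
The target's mean motion on its circular orbit is ω₂ = √(μ/r₂³) = 4.3201×10^-5 rad/s.
Angle swept by the target during transfer: ω₂·t = 1.3516 rad = 77.44°.
Arrival is 180° from departure on the ellipse, so φ = 180° − 77.44° = 103°.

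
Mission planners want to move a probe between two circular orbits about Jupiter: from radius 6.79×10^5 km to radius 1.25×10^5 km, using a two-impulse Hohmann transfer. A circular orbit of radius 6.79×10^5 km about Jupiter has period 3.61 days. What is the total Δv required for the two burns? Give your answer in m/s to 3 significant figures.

Δv = 15600 m/s

From Kepler's third law T² = 4π²r³/μ at r = 6.79×10^5 km, T = 3.61 days = 3.61 × 86400 s = 3.11904×10^5 s: μ = 4π²r³/T² = 1.27036×10^8 km³/s².
The Hohmann ellipse has a_t = (r₁ + r₂)/2 = 4.020×10^5 km.
Circular speed at r₁: v₁ = √(μ/r₁) = √(1.27036×10^8/6.790×10^5) = 13.678 km/s.
Transfer-orbit speed at r₁ (vis-viva): v_a = √[μ(2/r₁ − 1/a_t)] = 7.6273 km/s.
First burn Δv₁ = |v_a − v₁| = 6.051 km/s.
At r₂, v₂ = √(μ/r₂) = 31.879 km/s.
Transfer-orbit speed at r₂: v_p = √[μ(2/r₂ − 1/a_t)] = 41.431 km/s.
Second burn Δv₂ = |v₂ − v_p| = 9.552 km/s.
Δv = Δv₁ + Δv₂ = 6.051 + 9.552 = 15.60 km/s.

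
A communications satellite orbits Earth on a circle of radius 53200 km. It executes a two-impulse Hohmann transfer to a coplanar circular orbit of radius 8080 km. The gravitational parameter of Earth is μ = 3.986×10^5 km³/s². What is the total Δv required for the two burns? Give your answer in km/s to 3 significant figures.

Δv = 3.56 km/s

Transfer-ellipse semi-major axis a_t = (r₁ + r₂)/2 = (53200 + 8080)/2 = 30640 km.
At r₁ the circular-orbit speed is v₁ = √(μ/r₁) = 2.7372 km/s.
Transfer-orbit speed at r₁ (vis-viva): v_a = √[μ(2/r₁ − 1/a_t)] = 1.4056 km/s.
First burn Δv₁ = |v_a − v₁| = 1.332 km/s.
Circular speed at r₂: v₂ = √(μ/r₂) = 7.024 km/s.
Transfer-orbit speed at r₂: v_p = √[μ(2/r₂ − 1/a_t)] = 9.255 km/s.
Second burn Δv₂ = |v₂ − v_p| = 2.231 km/s.
Δv = Δv₁ + Δv₂ = 1.332 + 2.231 = 3.563 km/s.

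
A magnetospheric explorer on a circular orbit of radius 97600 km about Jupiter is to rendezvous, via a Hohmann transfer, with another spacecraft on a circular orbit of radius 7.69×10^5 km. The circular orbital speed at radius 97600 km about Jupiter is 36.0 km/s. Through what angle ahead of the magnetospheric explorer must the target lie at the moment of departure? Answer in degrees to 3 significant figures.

φ = 104°

From the circular-orbit relation v² = μ/r at r = 97600 km: μ = v²r = (36.0)² × 97600 = 1.26490×10^8 km³/s².
Transfer-ellipse semi-major axis a_t = (r₁ + r₂)/2 = (97600 + 7.690×10^5)/2 = 4.333×10^5 km.
The half-period of the transfer ellipse is t = π√(a_t³/μ) = 79672 s.
Target angular speed ω₂ = √(μ/r₂³) = 1.6678×10^-5 rad/s.
Angle swept by the target during transfer: ω₂·t = 1.3288 rad = 76.13°.
Arrival is 180° from departure on the ellipse, so φ = 180° − 76.13° = 104°.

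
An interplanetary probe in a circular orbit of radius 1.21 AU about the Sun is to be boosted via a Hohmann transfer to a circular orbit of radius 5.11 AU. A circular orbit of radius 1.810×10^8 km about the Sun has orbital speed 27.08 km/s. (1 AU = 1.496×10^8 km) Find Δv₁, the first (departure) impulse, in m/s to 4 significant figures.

Δv₁ = 7356 m/s

From the circular-orbit relation v² = μ/r at r = 1.810×10^8 km: μ = v²r = (27.08)² × 1.810×10^8 = 1.32732×10^11 km³/s².
In km: r₁ = 1.21 × 1.496×10^8 = 1.81016×10^8 km; r₂ = 5.11 × 1.496×10^8 = 7.64456×10^8 km.
The Hohmann ellipse has a_t = (r₁ + r₂)/2 = 4.72736×10^8 km.
Circular speed at r = 1.81016×10^8 km: v_c = √(μ/r) = 27.079 km/s.
Transfer-orbit speed at the same r (vis-viva, a = a_t): v_t = √[μ(2/r − 1/a_t)] = 34.435 km/s.
Δv₁ = |v_t − v_c| = |34.435 − 27.079| = 7.356 km/s.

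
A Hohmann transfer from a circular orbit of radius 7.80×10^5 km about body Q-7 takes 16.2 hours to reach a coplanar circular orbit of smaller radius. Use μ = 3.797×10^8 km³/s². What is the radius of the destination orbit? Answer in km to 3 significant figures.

Transfer time t = 16.2 hours = 58320 s, and t = π√(a_t³/μ).
So a_t = (μ t²/π²)^(1/3) = (3.797×10^8 × (58320)² / π²)^(1/3) = 5.0768×10^5 km.
Since a_t = (r₁ + r₂)/2, r₂ = 2a_t − r₁ = 2×5.0768×10^5 − 7.800×10^5 = 2.3536×10^5 km.

r₂ = 2.35×10^5 km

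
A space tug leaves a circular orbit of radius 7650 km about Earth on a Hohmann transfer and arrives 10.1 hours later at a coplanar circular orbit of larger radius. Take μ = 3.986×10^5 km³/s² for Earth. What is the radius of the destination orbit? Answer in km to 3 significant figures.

Transfer time t = 10.1 hours = 36360 s, and t = π√(a_t³/μ).
So a_t = (μ t²/π²)^(1/3) = (3.986×10^5 × (36360)² / π²)^(1/3) = 37656 km.
Since a_t = (r₁ + r₂)/2, r₂ = 2a_t − r₁ = 2×37656 − 7650 = 67662 km.

r₂ = 67700 km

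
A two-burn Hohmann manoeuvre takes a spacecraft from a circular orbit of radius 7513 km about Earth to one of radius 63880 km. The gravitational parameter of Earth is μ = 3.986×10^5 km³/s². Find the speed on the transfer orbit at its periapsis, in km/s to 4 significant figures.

Transfer-ellipse semi-major axis a_t = (r₁ + r₂)/2 = (7513 + 63880)/2 = 35696.5 km.
The periapsis of the transfer ellipse is at r = 7513 km.
Applying v² = μ(2/r − 1/a_t): v = 9.744 km/s.

v = 9.744 km/s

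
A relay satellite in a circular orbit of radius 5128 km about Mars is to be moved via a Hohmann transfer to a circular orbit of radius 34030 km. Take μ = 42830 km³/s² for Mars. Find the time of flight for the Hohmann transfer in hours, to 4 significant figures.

t = 11.55 hours

Semi-major axis of the transfer orbit: a_t = (5128 + 34030)/2 = 19579 km.
Transfer time t = π√(a_t³/μ) = π√((19579)³ / 42830) = 41590 s.
Converting: 41590 s ÷ 3600 s/hour = 11.55 hours.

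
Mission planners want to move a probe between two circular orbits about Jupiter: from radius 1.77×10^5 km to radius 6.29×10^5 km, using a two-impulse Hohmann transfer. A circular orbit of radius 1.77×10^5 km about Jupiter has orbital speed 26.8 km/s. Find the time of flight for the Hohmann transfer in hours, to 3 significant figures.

From the circular-orbit relation v² = μ/r at r = 1.77×10^5 km: μ = v²r = (26.8)² × 1.77×10^5 = 1.27128×10^8 km³/s².
The Hohmann ellipse has a_t = (r₁ + r₂)/2 = 4.030×10^5 km.
Half the transfer-orbit period gives t = π√(a_t³/μ) = 71280 s.
Converting: 71280 s ÷ 3600 s/hour = 19.8 hours.

t = 19.8 hours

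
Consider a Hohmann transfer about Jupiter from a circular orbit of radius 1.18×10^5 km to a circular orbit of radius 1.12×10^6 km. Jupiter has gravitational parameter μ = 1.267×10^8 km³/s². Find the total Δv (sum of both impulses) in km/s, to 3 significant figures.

Δv = 17.3 km/s

The Hohmann ellipse has a_t = (r₁ + r₂)/2 = 6.190×10^5 km.
At r₁ the circular-orbit speed is v₁ = √(μ/r₁) = 32.77 km/s.
On the transfer ellipse at r₁, vis-viva equation gives v_p = √[μ(2/r₁ − 1/a_t)] = 44.08 km/s.
First burn Δv₁ = |v_p − v₁| = 11.31 km/s.
Circular speed at r₂: v₂ = √(μ/r₂) = 10.636 km/s.
Transfer-orbit speed at r₂: v_a = √[μ(2/r₂ − 1/a_t)] = 4.6438 km/s.
Second burn Δv₂ = |v₂ − v_a| = 5.992 km/s.
Δv = Δv₁ + Δv₂ = 11.31 + 5.992 = 17.30 km/s.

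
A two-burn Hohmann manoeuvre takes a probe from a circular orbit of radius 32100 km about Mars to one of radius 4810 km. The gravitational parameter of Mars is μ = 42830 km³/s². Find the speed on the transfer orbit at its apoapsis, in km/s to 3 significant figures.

Semi-major axis of the transfer orbit: a_t = (32100 + 4810)/2 = 18455 km.
The apoapsis of the transfer ellipse is at r = 32100 km.
Applying v² = μ(2/r − 1/a_t): v = 0.5897 km/s.

v = 0.590 km/s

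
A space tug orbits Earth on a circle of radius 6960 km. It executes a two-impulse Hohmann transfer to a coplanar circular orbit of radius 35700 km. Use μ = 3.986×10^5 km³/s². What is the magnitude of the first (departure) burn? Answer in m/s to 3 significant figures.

Δv₁ = 2220 m/s

Semi-major axis of the transfer orbit: a_t = (6960 + 35700)/2 = 21330 km.
Circular speed at r = 6960 km: v_c = √(μ/r) = 7.5677 km/s.
Vis-viva on the transfer ellipse at r = 6960 km gives v_t = √[μ(2/r − 1/a_t)] = 9.7905 km/s.
Δv₁ = |v_t − v_c| = |9.7905 − 7.5677| = 2.223 km/s.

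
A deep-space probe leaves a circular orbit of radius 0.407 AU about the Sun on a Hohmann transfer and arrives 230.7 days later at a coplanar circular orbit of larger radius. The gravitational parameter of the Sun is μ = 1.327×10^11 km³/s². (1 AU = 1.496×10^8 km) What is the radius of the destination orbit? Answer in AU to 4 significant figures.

r₂ = 1.930 AU

In km: r₁ = 0.407 × 1.496×10^8 = 6.08872×10^7 km.
Transfer time t = 230.7 days = 1.993248×10^7 s, and t = π√(a_t³/μ).
So a_t = (μ t²/π²)^(1/3) = (1.327×10^11 × (1.993248×10^7)² / π²)^(1/3) = 1.7481×10^8 km.
Since a_t = (r₁ + r₂)/2, r₂ = 2a_t − r₁ = 2×1.7481×10^8 − 6.08872×10^7 = 2.887328×10^8 km.
In AU: r₂ = 2.887328×10^8 / 1.496×10^8 = 1.930 AU.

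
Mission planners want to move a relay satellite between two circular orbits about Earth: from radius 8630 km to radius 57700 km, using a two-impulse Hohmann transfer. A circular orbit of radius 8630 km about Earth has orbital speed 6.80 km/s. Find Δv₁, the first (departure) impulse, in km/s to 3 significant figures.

From the circular-orbit relation v² = μ/r at r = 8630 km: μ = v²r = (6.80)² × 8630 = 3.99051×10^5 km³/s².
The Hohmann ellipse has a_t = (r₁ + r₂)/2 = 33165 km.
On the circular orbit at r = 8630 km, v_c = √(μ/r) = 6.800 km/s.
Transfer-orbit speed at the same r (vis-viva, a = a_t): v_t = √[μ(2/r − 1/a_t)] = 8.969 km/s.
Δv₁ = |v_t − v_c| = |8.969 − 6.800| = 2.169 km/s.

Δv₁ = 2.17 km/s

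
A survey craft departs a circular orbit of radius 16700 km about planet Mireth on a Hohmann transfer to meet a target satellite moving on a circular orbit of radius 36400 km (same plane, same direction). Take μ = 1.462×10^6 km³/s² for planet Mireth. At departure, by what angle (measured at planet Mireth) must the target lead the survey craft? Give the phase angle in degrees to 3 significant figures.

Transfer-ellipse semi-major axis a_t = (r₁ + r₂)/2 = (16700 + 36400)/2 = 26550 km.
Transfer time t = π√(a_t³/μ) = 11240 s.
The target's mean motion on its circular orbit is ω₂ = √(μ/r₂³) = 1.741×10^-4 rad/s.
Angle swept by the target during transfer: ω₂·t = 1.957 rad = 112.1°.
The survey craft traverses 180° on the transfer ellipse, so the target must lead by 180° − 112.1° = 67.9°.

φ = 67.9°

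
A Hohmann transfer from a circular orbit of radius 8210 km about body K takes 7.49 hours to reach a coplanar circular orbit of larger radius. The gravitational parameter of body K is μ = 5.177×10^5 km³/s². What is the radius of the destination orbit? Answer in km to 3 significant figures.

Transfer time t = 7.49 hours = 26964 s, and t = π√(a_t³/μ).
So a_t = (μ t²/π²)^(1/3) = (5.177×10^5 × (26964)² / π²)^(1/3) = 33660 km.
Since a_t = (r₁ + r₂)/2, r₂ = 2a_t − r₁ = 2×33660 − 8210 = 59110 km.

r₂ = 59100 km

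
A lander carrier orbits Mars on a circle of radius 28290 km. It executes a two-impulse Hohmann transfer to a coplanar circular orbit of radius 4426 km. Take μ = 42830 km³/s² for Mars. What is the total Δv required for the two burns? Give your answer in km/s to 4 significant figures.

Δv = 1.571 km/s

Semi-major axis of the transfer orbit: a_t = (28290 + 4426)/2 = 16358 km.
Circular speed at r₁: v₁ = √(μ/r₁) = √(42830/28290) = 1.230432 km/s.
On the transfer ellipse at r₁, v² = μ(2/r − 1/a) gives v_a = √[μ(2/r₁ − 1/a_t)] = 0.6400268 km/s.
First burn Δv₁ = |v_a − v₁| = 0.59041 km/s.
At r₂, v₂ = √(μ/r₂) = 3.1107731 km/s.
Transfer-orbit speed at r₂: v_p = √[μ(2/r₂ − 1/a_t)] = 4.0909079 km/s.
Second burn Δv₂ = |v₂ − v_p| = 0.98013 km/s.
Δv = Δv₁ + Δv₂ = 0.59041 + 0.98013 = 1.571 km/s.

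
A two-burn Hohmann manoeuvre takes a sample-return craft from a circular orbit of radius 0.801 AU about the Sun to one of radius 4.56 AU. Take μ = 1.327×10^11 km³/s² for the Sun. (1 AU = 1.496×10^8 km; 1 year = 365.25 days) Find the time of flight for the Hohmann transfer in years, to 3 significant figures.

In km: r₁ = 0.801 × 1.496×10^8 = 1.198296×10^8 km; r₂ = 4.56 × 1.496×10^8 = 6.82176×10^8 km.
Semi-major axis of the transfer orbit: a_t = (1.198296×10^8 + 6.82176×10^8)/2 = 4.010028×10^8 km.
Transfer time t = π√(a_t³/μ) = π√((4.010028×10^8)³ / 1.327×10^11) = 6.925×10^7 s.
Converting: 6.925×10^7 s ÷ 3.15576×10^7 s/year (365.25 × 86400) = 2.19 years.

t = 2.19 years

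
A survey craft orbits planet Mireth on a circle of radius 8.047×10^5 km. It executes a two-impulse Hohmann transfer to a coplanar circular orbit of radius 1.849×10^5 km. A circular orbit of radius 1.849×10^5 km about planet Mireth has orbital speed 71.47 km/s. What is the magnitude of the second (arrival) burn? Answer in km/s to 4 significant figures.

From the circular-orbit relation v² = μ/r at r = 1.849×10^5 km: μ = v²r = (71.47)² × 1.849×10^5 = 9.44462×10^8 km³/s².
Transfer-ellipse semi-major axis a_t = (r₁ + r₂)/2 = (8.047×10^5 + 1.849×10^5)/2 = 4.948×10^5 km.
On the circular orbit at r = 1.849×10^5 km, v_c = √(μ/r) = 71.47 km/s.
Vis-viva on the transfer ellipse at r = 1.849×10^5 km gives v_t = √[μ(2/r − 1/a_t)] = 91.14 km/s.
Δv₂ = |v_t − v_c| = |91.14 − 71.47| = 19.67 km/s.

Δv₂ = 19.67 km/s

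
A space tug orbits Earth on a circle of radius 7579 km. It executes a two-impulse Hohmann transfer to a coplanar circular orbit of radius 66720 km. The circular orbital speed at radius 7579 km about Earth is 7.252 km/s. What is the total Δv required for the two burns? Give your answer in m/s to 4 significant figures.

From the circular-orbit relation v² = μ/r at r = 7579 km: μ = v²r = (7.252)² × 7579 = 3.98591×10^5 km³/s².
Transfer-ellipse semi-major axis a_t = (r₁ + r₂)/2 = (7579 + 66720)/2 = 37149.5 km.
Circular speed at r₁: v₁ = √(μ/r₁) = √(3.98591×10^5/7579) = 7.252 km/s.
Transfer-orbit speed at r₁ (vis-viva equation): v_p = √[μ(2/r₁ − 1/a_t)] = 9.719 km/s.
First burn Δv₁ = |v_p − v₁| = 2.467 km/s.
Circular speed at r₂: v₂ = √(μ/r₂) = 2.444 km/s.
Transfer-orbit speed at r₂: v_a = √[μ(2/r₂ − 1/a_t)] = 1.104 km/s.
Second burn Δv₂ = |v₂ − v_a| = 1.340 km/s.
Total Δv = Δv₁ + Δv₂ = 3.807 km/s.

Δv = 3807 m/s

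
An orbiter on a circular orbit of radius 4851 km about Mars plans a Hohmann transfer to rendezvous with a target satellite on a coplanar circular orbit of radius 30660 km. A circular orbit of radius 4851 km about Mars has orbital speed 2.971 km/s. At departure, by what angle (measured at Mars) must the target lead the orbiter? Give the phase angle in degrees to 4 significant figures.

From the circular-orbit relation v² = μ/r at r = 4851 km: μ = v²r = (2.971)² × 4851 = 42819.0 km³/s².
Transfer-ellipse semi-major axis a_t = (r₁ + r₂)/2 = (4851 + 30660)/2 = 17755.5 km.
The half-period of the transfer ellipse is t = π√(a_t³/μ) = 35920 s.
Target angular speed ω₂ = √(μ/r₂³) = 3.8544×10^-5 rad/s.
Angle swept by the target during transfer: ω₂·t = 1.3845 rad = 79.33°.
The orbiter traverses 180° on the transfer ellipse, so the target must lead by 180° − 79.33° = 100.7°.

φ = 100.7°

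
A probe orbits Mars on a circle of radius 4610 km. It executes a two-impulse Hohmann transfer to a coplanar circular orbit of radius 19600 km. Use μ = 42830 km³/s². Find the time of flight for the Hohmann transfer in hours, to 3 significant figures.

t = 5.62 hours

The Hohmann ellipse has a_t = (r₁ + r₂)/2 = 12105 km.
Half the transfer-orbit period gives t = π√(a_t³/μ) = 20220 s.
Converting: 20220 s ÷ 3600 s/hour = 5.62 hours.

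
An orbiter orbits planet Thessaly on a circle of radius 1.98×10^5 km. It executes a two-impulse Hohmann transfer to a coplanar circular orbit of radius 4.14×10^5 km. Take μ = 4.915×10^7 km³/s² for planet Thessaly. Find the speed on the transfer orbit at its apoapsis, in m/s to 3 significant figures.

Transfer-ellipse semi-major axis a_t = (r₁ + r₂)/2 = (1.980×10^5 + 4.140×10^5)/2 = 3.060×10^5 km.
At apoapsis, r = 4.140×10^5 km.
Applying v² = μ(2/r − 1/a_t): v = 8.765 km/s.

v = 8760 m/s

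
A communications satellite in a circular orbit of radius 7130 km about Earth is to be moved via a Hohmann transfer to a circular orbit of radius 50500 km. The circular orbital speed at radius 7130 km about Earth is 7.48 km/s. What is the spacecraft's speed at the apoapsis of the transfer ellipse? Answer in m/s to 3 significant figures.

From the circular-orbit relation v² = μ/r at r = 7130 km: μ = v²r = (7.48)² × 7130 = 3.98926×10^5 km³/s².
The Hohmann ellipse has a_t = (r₁ + r₂)/2 = 28815 km.
At apoapsis, r = 50500 km.
Applying v² = μ(2/r − 1/a_t): v = 1.398 km/s.

v = 1400 m/s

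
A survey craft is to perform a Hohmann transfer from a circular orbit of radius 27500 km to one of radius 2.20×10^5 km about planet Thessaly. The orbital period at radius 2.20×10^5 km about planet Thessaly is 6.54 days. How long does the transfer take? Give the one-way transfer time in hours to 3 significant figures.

From Kepler's third law T² = 4π²r³/μ at r = 2.20×10^5 km, T = 6.54 days = 6.54 × 86400 s = 5.65056×10^5 s: μ = 4π²r³/T² = 1.31657×10^6 km³/s².
Semi-major axis of the transfer orbit: a_t = (27500 + 2.200×10^5)/2 = 1.2375×10^5 km.
Half the transfer-orbit period gives t = π√(a_t³/μ) = 1.192×10^5 s.
Converting: 1.192×10^5 s ÷ 3600 s/hour = 33.1 hours.

t = 33.1 hours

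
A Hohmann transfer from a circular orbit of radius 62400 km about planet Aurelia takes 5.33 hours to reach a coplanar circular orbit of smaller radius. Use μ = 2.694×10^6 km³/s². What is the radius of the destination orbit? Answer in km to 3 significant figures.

r₂ = 30600 km

Transfer time t = 5.33 hours = 19188 s, and t = π√(a_t³/μ).
So a_t = (μ t²/π²)^(1/3) = (2.694×10^6 × (19188)² / π²)^(1/3) = 46493 km.
Since a_t = (r₁ + r₂)/2, r₂ = 2a_t − r₁ = 2×46493 − 62400 = 30586 km.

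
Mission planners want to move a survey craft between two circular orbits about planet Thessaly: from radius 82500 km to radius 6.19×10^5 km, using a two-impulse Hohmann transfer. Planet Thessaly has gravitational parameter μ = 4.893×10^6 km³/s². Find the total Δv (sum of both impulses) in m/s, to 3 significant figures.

Semi-major axis of the transfer orbit: a_t = (82500 + 6.190×10^5)/2 = 3.5075×10^5 km.
At r₁ the circular-orbit speed is v₁ = √(μ/r₁) = 7.701240 km/s.
On the transfer ellipse at r₁, vis-viva equation gives v_p = √[μ(2/r₁ − 1/a_t)] = 10.23074 km/s.
First burn Δv₁ = |v_p − v₁| = 2.52950 km/s.
At r₂, v₂ = √(μ/r₂) = 2.81153 km/s.
Transfer-orbit speed at r₂: v_a = √[μ(2/r₂ − 1/a_t)] = 1.36355 km/s.
Second burn Δv₂ = |v₂ − v_a| = 1.44798 km/s.
Total Δv = Δv₁ + Δv₂ = 3.977 km/s.

Δv = 3980 m/s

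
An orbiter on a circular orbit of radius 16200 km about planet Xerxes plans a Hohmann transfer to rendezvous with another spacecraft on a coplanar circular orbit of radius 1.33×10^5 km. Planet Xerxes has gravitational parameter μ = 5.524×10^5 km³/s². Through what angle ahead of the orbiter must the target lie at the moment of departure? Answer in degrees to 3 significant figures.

Transfer-ellipse semi-major axis a_t = (r₁ + r₂)/2 = (16200 + 1.330×10^5)/2 = 74600 km.
Transfer time t = π√(a_t³/μ) = 86125 s.
Target angular speed ω₂ = √(μ/r₂³) = 1.5323×10^-5 rad/s.
Angle swept by the target during transfer: ω₂·t = 1.3197 rad = 75.61°.
Arrival is 180° from departure on the ellipse, so φ = 180° − 75.61° = 104°.

φ = 104°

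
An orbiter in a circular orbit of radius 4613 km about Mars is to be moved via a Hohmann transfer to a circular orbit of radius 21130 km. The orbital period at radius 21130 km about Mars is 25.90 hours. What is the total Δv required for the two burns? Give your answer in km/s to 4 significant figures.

Δv = 1.429 km/s

From Kepler's third law T² = 4π²r³/μ at r = 21130 km, T = 25.90 hours = 25.90 × 3600 s = 93240 s: μ = 4π²r³/T² = 42840.4 km³/s².
The Hohmann ellipse has a_t = (r₁ + r₂)/2 = 12871.5 km.
Circular speed at r₁: v₁ = √(μ/r₁) = √(42840.4/4613) = 3.0474 km/s.
On the transfer ellipse at r₁, v² = μ(2/r − 1/a) gives v_p = √[μ(2/r₁ − 1/a_t)] = 3.9045 km/s.
First burn Δv₁ = |v_p − v₁| = 0.8571 km/s.
Circular speed at r₂: v₂ = √(μ/r₂) = 1.4239 km/s.
Transfer-orbit speed at r₂: v_a = √[μ(2/r₂ − 1/a_t)] = 0.85242 km/s.
Second burn Δv₂ = |v₂ − v_a| = 0.5715 km/s.
Δv = Δv₁ + Δv₂ = 0.8571 + 0.5715 = 1.429 km/s.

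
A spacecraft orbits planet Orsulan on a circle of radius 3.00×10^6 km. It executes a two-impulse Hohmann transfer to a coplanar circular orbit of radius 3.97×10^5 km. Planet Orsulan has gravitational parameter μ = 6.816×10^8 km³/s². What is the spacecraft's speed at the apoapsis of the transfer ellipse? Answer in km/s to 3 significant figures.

Transfer-ellipse semi-major axis a_t = (r₁ + r₂)/2 = (3.000×10^6 + 3.970×10^5)/2 = 1.6985×10^6 km.
At apoapsis, r = 3.000×10^6 km.
From the vis-viva equation, v = √[μ(2/r − 1/a_t)] = 7.287 km/s.

v = 7.29 km/s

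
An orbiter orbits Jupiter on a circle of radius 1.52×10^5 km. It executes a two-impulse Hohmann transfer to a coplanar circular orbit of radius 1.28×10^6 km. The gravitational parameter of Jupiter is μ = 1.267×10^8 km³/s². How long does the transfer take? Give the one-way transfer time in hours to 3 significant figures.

t = 47.0 hours

Transfer-ellipse semi-major axis a_t = (r₁ + r₂)/2 = (1.520×10^5 + 1.280×10^6)/2 = 7.160×10^5 km.
Half the transfer-orbit period gives t = π√(a_t³/μ) = 1.691×10^5 s.
Converting: 1.691×10^5 s ÷ 3600 s/hour = 47.0 hours.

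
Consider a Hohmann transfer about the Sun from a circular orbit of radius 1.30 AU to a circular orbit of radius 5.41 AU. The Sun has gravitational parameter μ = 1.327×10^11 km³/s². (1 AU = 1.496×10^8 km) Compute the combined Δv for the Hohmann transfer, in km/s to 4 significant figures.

In km: r₁ = 1.30 × 1.496×10^8 = 1.9448×10^8 km; r₂ = 5.41 × 1.496×10^8 = 8.09336×10^8 km.
Semi-major axis of the transfer orbit: a_t = (1.9448×10^8 + 8.09336×10^8)/2 = 5.01908×10^8 km.
Circular speed at r₁: v₁ = √(μ/r₁) = √(1.327×10^11/1.9448×10^8) = 26.121 km/s.
Transfer-orbit speed at r₁ (vis-viva equation): v_p = √[μ(2/r₁ − 1/a_t)] = 33.170 km/s.
First burn Δv₁ = |v_p − v₁| = 7.049 km/s.
At r₂, v₂ = √(μ/r₂) = 12.805 km/s.
Transfer-orbit speed at r₂: v_a = √[μ(2/r₂ − 1/a_t)] = 7.9707 km/s.
Second burn Δv₂ = |v₂ − v_a| = 4.834 km/s.
Total Δv = Δv₁ + Δv₂ = 11.88 km/s.

Δv = 11.88 km/s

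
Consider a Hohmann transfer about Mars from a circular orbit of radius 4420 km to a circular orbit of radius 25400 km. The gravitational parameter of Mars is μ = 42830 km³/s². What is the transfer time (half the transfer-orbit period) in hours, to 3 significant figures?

Transfer-ellipse semi-major axis a_t = (r₁ + r₂)/2 = (4420 + 25400)/2 = 14910 km.
Transfer time t = π√(a_t³/μ) = π√((14910)³ / 42830) = 27640 s.
Converting: 27640 s ÷ 3600 s/hour = 7.68 hours.

t = 7.68 hours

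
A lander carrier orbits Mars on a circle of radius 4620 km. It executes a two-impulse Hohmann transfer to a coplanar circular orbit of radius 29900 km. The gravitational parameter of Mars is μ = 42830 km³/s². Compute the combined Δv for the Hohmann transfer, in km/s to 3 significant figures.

Transfer-ellipse semi-major axis a_t = (r₁ + r₂)/2 = (4620 + 29900)/2 = 17260 km.
Circular speed at r₁: v₁ = √(μ/r₁) = √(42830/4620) = 3.0448 km/s.
Transfer-orbit speed at r₁ (vis-viva equation): v_p = √[μ(2/r₁ − 1/a_t)] = 4.0075 km/s.
First burn Δv₁ = |v_p − v₁| = 0.9627 km/s.
Circular speed at r₂: v₂ = √(μ/r₂) = 1.1968 km/s.
Transfer-orbit speed at r₂: v_a = √[μ(2/r₂ − 1/a_t)] = 0.61921 km/s.
Second burn Δv₂ = |v₂ − v_a| = 0.5776 km/s.
Δv = Δv₁ + Δv₂ = 0.9627 + 0.5776 = 1.540 km/s.

Δv = 1.54 km/s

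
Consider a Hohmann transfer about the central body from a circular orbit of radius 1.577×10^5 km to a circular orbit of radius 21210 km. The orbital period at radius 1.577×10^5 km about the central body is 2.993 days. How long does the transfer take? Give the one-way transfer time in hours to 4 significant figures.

From Kepler's third law T² = 4π²r³/μ at r = 1.577×10^5 km, T = 2.993 days = 2.993 × 86400 s = 2.585952×10^5 s: μ = 4π²r³/T² = 2.31534×10^6 km³/s².
Semi-major axis of the transfer orbit: a_t = (1.577×10^5 + 21210)/2 = 89455 km.
By Kepler's third law the transfer-orbit period is T = 2π√(a_t³/μ), so t = T/2 = 55240 s.
Converting: 55240 s ÷ 3600 s/hour = 15.34 hours.

t = 15.34 hours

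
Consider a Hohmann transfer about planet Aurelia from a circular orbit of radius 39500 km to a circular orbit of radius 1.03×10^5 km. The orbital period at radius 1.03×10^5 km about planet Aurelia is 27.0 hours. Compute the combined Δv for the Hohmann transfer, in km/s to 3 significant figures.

Δv = 3.88 km/s

From Kepler's third law T² = 4π²r³/μ at r = 1.03×10^5 km, T = 27.0 hours = 27.0 × 3600 s = 97200 s: μ = 4π²r³/T² = 4.56603×10^6 km³/s².
Semi-major axis of the transfer orbit: a_t = (39500 + 1.030×10^5)/2 = 71250 km.
At r₁ the circular-orbit speed is v₁ = √(μ/r₁) = 10.752 km/s.
Transfer-orbit speed at r₁ (vis-viva): v_p = √[μ(2/r₁ − 1/a_t)] = 12.927 km/s.
First burn Δv₁ = |v_p − v₁| = 2.175 km/s.
At r₂, v₂ = √(μ/r₂) = 6.658 km/s.
Transfer-orbit speed at r₂: v_a = √[μ(2/r₂ − 1/a_t)] = 4.957 km/s.
Second burn Δv₂ = |v₂ − v_a| = 1.701 km/s.
Δv = Δv₁ + Δv₂ = 2.175 + 1.701 = 3.876 km/s.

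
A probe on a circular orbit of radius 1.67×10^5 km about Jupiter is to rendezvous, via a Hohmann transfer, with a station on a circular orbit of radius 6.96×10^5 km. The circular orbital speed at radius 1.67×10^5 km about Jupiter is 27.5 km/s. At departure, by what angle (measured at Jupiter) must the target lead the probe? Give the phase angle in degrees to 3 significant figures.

From the circular-orbit relation v² = μ/r at r = 1.67×10^5 km: μ = v²r = (27.5)² × 1.67×10^5 = 1.26294×10^8 km³/s².
The Hohmann ellipse has a_t = (r₁ + r₂)/2 = 4.315×10^5 km.
Transfer time t = π√(a_t³/μ) = 79237 s.
The target's mean motion on its circular orbit is ω₂ = √(μ/r₂³) = 1.9354×10^-5 rad/s.
Angle swept by the target during transfer: ω₂·t = 1.5336 rad = 87.87°.
The probe traverses 180° on the transfer ellipse, so the target must lead by 180° − 87.87° = 92.1°.

φ = 92.1°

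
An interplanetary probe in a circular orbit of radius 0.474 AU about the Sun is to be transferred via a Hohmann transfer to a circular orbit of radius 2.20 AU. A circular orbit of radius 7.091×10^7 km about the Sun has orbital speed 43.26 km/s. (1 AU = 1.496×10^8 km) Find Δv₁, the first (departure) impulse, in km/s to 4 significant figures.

From the circular-orbit relation v² = μ/r at r = 7.091×10^7 km: μ = v²r = (43.26)² × 7.091×10^7 = 1.32703×10^11 km³/s².
In km: r₁ = 0.474 × 1.496×10^8 = 7.09104×10^7 km; r₂ = 2.20 × 1.496×10^8 = 3.2912×10^8 km.
Semi-major axis of the transfer orbit: a_t = (7.09104×10^7 + 3.2912×10^8)/2 = 2.000152×10^8 km.
On the circular orbit at r = 7.09104×10^7 km, v_c = √(μ/r) = 43.26 km/s.
Transfer-orbit speed at the same r (vis-viva, a = a_t): v_t = √[μ(2/r − 1/a_t)] = 55.49 km/s.
Δv₁ = |v_t − v_c| = |55.49 − 43.26| = 12.23 km/s.

Δv₁ = 12.23 km/s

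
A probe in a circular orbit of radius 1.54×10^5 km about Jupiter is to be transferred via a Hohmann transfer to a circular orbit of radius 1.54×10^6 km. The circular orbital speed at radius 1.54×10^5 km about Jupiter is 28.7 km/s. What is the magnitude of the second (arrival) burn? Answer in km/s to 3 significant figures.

Δv₂ = 5.21 km/s

From the circular-orbit relation v² = μ/r at r = 1.54×10^5 km: μ = v²r = (28.7)² × 1.54×10^5 = 1.26848×10^8 km³/s².
Transfer-ellipse semi-major axis a_t = (r₁ + r₂)/2 = (1.540×10^5 + 1.540×10^6)/2 = 8.470×10^5 km.
On the circular orbit at r = 1.540×10^6 km, v_c = √(μ/r) = 9.076 km/s.
Vis-viva on the transfer ellipse at r = 1.540×10^6 km gives v_t = √[μ(2/r − 1/a_t)] = 3.870 km/s.
Δv₂ = |v_t − v_c| = |3.870 − 9.076| = 5.206 km/s.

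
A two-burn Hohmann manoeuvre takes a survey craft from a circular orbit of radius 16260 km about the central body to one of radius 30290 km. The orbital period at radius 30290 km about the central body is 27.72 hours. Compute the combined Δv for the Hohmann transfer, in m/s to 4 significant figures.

From Kepler's third law T² = 4π²r³/μ at r = 30290 km, T = 27.72 hours = 27.72 × 3600 s = 99792 s: μ = 4π²r³/T² = 1.10171×10^5 km³/s².
Transfer-ellipse semi-major axis a_t = (r₁ + r₂)/2 = (16260 + 30290)/2 = 23275 km.
Circular speed at r₁: v₁ = √(μ/r₁) = √(1.10171×10^5/16260) = 2.6030 km/s.
On the transfer ellipse at r₁, vis-viva gives v_p = √[μ(2/r₁ − 1/a_t)] = 2.9695 km/s.
First burn Δv₁ = |v_p − v₁| = 0.3665 km/s.
Circular speed at r₂: v₂ = √(μ/r₂) = 1.9071 km/s.
Transfer-orbit speed at r₂: v_a = √[μ(2/r₂ − 1/a_t)] = 1.5940 km/s.
Second burn Δv₂ = |v₂ − v_a| = 0.3131 km/s.
Δv = Δv₁ + Δv₂ = 0.3665 + 0.3131 = 0.6796 km/s.

Δv = 679.6 m/s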